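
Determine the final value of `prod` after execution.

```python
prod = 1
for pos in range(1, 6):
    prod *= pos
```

Let's trace through this code step by step.

Initialize: prod = 1
Entering loop: for pos in range(1, 6):

After execution: prod = 120
120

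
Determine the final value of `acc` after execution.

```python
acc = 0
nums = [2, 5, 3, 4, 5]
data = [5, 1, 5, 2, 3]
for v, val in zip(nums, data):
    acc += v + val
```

Let's trace through this code step by step.

Initialize: acc = 0
Initialize: nums = [2, 5, 3, 4, 5]
Initialize: data = [5, 1, 5, 2, 3]
Entering loop: for v, val in zip(nums, data):

After execution: acc = 35
35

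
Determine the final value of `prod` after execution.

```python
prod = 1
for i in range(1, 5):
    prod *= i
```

Let's trace through this code step by step.

Initialize: prod = 1
Entering loop: for i in range(1, 5):

After execution: prod = 24
24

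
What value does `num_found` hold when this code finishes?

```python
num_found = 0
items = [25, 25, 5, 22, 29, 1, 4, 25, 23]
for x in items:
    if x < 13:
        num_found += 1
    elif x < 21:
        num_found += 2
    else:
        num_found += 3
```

Let's trace through this code step by step.

Initialize: num_found = 0
Initialize: items = [25, 25, 5, 22, 29, 1, 4, 25, 23]
Entering loop: for x in items:

After execution: num_found = 21
21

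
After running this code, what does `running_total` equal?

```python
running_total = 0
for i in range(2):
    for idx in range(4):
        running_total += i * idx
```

Let's trace through this code step by step.

Initialize: running_total = 0
Entering loop: for i in range(2):

After execution: running_total = 6
6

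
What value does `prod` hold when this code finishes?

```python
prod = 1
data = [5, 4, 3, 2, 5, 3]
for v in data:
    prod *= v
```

Let's trace through this code step by step.

Initialize: prod = 1
Initialize: data = [5, 4, 3, 2, 5, 3]
Entering loop: for v in data:

After execution: prod = 1800
1800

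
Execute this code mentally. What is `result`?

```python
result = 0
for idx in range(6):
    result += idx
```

Let's trace through this code step by step.

Initialize: result = 0
Entering loop: for idx in range(6):

After execution: result = 15
15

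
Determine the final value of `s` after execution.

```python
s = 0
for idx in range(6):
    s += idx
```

Let's trace through this code step by step.

Initialize: s = 0
Entering loop: for idx in range(6):

After execution: s = 15
15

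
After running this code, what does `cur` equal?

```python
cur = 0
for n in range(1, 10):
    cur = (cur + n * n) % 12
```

Let's trace through this code step by step.

Initialize: cur = 0
Entering loop: for n in range(1, 10):

After execution: cur = 9
9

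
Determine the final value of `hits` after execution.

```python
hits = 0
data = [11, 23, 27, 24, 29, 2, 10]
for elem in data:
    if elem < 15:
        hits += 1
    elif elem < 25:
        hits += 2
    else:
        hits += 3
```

Let's trace through this code step by step.

Initialize: hits = 0
Initialize: data = [11, 23, 27, 24, 29, 2, 10]
Entering loop: for elem in data:

After execution: hits = 13
13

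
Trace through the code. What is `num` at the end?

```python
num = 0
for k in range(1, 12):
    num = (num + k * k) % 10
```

Let's trace through this code step by step.

Initialize: num = 0
Entering loop: for k in range(1, 12):

After execution: num = 6
6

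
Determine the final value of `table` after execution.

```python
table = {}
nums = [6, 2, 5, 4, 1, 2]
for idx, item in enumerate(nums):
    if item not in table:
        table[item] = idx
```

Let's trace through this code step by step.

Initialize: table = {}
Initialize: nums = [6, 2, 5, 4, 1, 2]
Entering loop: for idx, item in enumerate(nums):

After execution: table = {6: 0, 2: 1, 5: 2, 4: 3, 1: 4}
{6: 0, 2: 1, 5: 2, 4: 3, 1: 4}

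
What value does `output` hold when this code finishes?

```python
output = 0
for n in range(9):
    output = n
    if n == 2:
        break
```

Let's trace through this code step by step.

Initialize: output = 0
Entering loop: for n in range(9):

After execution: output = 2
2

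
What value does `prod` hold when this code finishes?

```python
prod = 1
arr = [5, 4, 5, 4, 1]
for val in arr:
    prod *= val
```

Let's trace through this code step by step.

Initialize: prod = 1
Initialize: arr = [5, 4, 5, 4, 1]
Entering loop: for val in arr:

After execution: prod = 400
400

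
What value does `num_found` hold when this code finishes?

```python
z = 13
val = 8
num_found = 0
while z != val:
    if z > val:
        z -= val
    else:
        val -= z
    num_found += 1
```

Let's trace through this code step by step.

Initialize: z = 13
Initialize: val = 8
Initialize: num_found = 0
Entering loop: while z != val:

After execution: num_found = 5
5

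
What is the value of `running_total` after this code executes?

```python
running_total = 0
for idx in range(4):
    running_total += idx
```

Let's trace through this code step by step.

Initialize: running_total = 0
Entering loop: for idx in range(4):

After execution: running_total = 6
6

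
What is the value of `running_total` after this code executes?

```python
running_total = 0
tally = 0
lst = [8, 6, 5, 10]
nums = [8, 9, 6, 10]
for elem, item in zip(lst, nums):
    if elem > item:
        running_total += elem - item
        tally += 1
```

Let's trace through this code step by step.

Initialize: running_total = 0
Initialize: tally = 0
Initialize: lst = [8, 6, 5, 10]
Initialize: nums = [8, 9, 6, 10]
Entering loop: for elem, item in zip(lst, nums):

After execution: running_total = 0
0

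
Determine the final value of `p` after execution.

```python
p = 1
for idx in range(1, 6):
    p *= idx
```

Let's trace through this code step by step.

Initialize: p = 1
Entering loop: for idx in range(1, 6):

After execution: p = 120
120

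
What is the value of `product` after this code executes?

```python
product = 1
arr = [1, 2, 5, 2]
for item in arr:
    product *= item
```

Let's trace through this code step by step.

Initialize: product = 1
Initialize: arr = [1, 2, 5, 2]
Entering loop: for item in arr:

After execution: product = 20
20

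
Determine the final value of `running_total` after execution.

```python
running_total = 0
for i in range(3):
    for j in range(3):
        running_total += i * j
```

Let's trace through this code step by step.

Initialize: running_total = 0
Entering loop: for i in range(3):

After execution: running_total = 9
9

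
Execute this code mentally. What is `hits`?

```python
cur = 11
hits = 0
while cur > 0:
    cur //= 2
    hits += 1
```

Let's trace through this code step by step.

Initialize: cur = 11
Initialize: hits = 0
Entering loop: while cur > 0:

After execution: hits = 4
4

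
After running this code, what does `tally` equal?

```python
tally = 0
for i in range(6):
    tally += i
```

Let's trace through this code step by step.

Initialize: tally = 0
Entering loop: for i in range(6):

After execution: tally = 15
15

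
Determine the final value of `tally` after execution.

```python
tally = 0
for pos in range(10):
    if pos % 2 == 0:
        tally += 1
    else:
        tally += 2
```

Let's trace through this code step by step.

Initialize: tally = 0
Entering loop: for pos in range(10):

After execution: tally = 15
15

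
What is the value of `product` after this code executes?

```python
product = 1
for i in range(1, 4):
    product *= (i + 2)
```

Let's trace through this code step by step.

Initialize: product = 1
Entering loop: for i in range(1, 4):

After execution: product = 60
60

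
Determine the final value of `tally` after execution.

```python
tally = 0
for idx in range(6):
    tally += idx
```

Let's trace through this code step by step.

Initialize: tally = 0
Entering loop: for idx in range(6):

After execution: tally = 15
15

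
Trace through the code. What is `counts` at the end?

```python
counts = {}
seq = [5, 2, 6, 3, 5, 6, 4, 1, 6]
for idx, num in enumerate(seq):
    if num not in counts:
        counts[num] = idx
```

Let's trace through this code step by step.

Initialize: counts = {}
Initialize: seq = [5, 2, 6, 3, 5, 6, 4, 1, 6]
Entering loop: for idx, num in enumerate(seq):

After execution: counts = {5: 0, 2: 1, 6: 2, 3: 3, 4: 6, 1: 7}
{5: 0, 2: 1, 6: 2, 3: 3, 4: 6, 1: 7}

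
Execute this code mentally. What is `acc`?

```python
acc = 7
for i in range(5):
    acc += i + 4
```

Let's trace through this code step by step.

Initialize: acc = 7
Entering loop: for i in range(5):

After execution: acc = 37
37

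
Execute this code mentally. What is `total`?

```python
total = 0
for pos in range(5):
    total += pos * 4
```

Let's trace through this code step by step.

Initialize: total = 0
Entering loop: for pos in range(5):

After execution: total = 40
40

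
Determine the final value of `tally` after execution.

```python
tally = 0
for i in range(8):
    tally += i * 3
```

Let's trace through this code step by step.

Initialize: tally = 0
Entering loop: for i in range(8):

After execution: tally = 84
84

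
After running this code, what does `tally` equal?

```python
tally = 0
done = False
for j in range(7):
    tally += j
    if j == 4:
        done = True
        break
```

Let's trace through this code step by step.

Initialize: tally = 0
Initialize: done = False
Entering loop: for j in range(7):

After execution: tally = 10
10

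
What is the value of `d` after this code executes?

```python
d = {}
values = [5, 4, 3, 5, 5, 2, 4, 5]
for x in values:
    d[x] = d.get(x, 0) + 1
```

Let's trace through this code step by step.

Initialize: d = {}
Initialize: values = [5, 4, 3, 5, 5, 2, 4, 5]
Entering loop: for x in values:

After execution: d = {5: 4, 4: 2, 3: 1, 2: 1}
{5: 4, 4: 2, 3: 1, 2: 1}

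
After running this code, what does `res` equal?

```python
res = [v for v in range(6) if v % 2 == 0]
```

Let's trace through this code step by step.

Initialize: res = [v for v in range(6) if v % 2 == 0]

After execution: res = [0, 2, 4]
[0, 2, 4]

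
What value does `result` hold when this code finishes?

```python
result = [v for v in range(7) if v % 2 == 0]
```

Let's trace through this code step by step.

Initialize: result = [v for v in range(7) if v % 2 == 0]

After execution: result = [0, 2, 4, 6]
[0, 2, 4, 6]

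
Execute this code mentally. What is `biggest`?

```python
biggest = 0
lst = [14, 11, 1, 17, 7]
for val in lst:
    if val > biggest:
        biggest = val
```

Let's trace through this code step by step.

Initialize: biggest = 0
Initialize: lst = [14, 11, 1, 17, 7]
Entering loop: for val in lst:

After execution: biggest = 17
17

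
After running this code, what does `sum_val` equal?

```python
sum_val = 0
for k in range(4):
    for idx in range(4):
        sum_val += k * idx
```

Let's trace through this code step by step.

Initialize: sum_val = 0
Entering loop: for k in range(4):

After execution: sum_val = 36
36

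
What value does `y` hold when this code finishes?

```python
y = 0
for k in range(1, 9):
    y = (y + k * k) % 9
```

Let's trace through this code step by step.

Initialize: y = 0
Entering loop: for k in range(1, 9):

After execution: y = 6
6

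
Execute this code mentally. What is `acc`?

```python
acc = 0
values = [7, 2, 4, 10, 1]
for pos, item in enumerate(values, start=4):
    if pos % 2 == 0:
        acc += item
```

Let's trace through this code step by step.

Initialize: acc = 0
Initialize: values = [7, 2, 4, 10, 1]
Entering loop: for pos, item in enumerate(values, start=4):

After execution: acc = 12
12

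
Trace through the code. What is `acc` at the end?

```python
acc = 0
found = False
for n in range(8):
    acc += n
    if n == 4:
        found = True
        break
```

Let's trace through this code step by step.

Initialize: acc = 0
Initialize: found = False
Entering loop: for n in range(8):

After execution: acc = 10
10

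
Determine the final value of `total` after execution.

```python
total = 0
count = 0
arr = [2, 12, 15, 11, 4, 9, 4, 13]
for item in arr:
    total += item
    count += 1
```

Let's trace through this code step by step.

Initialize: total = 0
Initialize: count = 0
Initialize: arr = [2, 12, 15, 11, 4, 9, 4, 13]
Entering loop: for item in arr:

After execution: total = 70
70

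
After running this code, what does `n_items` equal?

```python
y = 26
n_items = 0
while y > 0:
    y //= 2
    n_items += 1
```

Let's trace through this code step by step.

Initialize: y = 26
Initialize: n_items = 0
Entering loop: while y > 0:

After execution: n_items = 5
5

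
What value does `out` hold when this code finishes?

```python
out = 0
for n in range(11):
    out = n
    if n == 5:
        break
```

Let's trace through this code step by step.

Initialize: out = 0
Entering loop: for n in range(11):

After execution: out = 5
5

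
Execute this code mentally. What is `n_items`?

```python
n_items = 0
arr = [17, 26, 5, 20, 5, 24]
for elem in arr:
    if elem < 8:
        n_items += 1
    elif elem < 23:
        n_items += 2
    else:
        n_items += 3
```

Let's trace through this code step by step.

Initialize: n_items = 0
Initialize: arr = [17, 26, 5, 20, 5, 24]
Entering loop: for elem in arr:

After execution: n_items = 12
12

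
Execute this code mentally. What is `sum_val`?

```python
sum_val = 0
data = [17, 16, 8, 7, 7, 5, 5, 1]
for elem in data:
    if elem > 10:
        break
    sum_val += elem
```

Let's trace through this code step by step.

Initialize: sum_val = 0
Initialize: data = [17, 16, 8, 7, 7, 5, 5, 1]
Entering loop: for elem in data:

After execution: sum_val = 0
0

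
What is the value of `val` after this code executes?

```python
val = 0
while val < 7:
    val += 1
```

Let's trace through this code step by step.

Initialize: val = 0
Entering loop: while val < 7:

After execution: val = 7
7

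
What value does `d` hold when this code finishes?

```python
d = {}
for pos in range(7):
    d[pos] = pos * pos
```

Let's trace through this code step by step.

Initialize: d = {}
Entering loop: for pos in range(7):

After execution: d = {0: 0, 1: 1, 2: 4, 3: 9, 4: 16, 5: 25, 6: 36}
{0: 0, 1: 1, 2: 4, 3: 9, 4: 16, 5: 25, 6: 36}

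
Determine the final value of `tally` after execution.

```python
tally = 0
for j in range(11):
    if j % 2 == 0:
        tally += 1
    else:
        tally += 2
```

Let's trace through this code step by step.

Initialize: tally = 0
Entering loop: for j in range(11):

After execution: tally = 16
16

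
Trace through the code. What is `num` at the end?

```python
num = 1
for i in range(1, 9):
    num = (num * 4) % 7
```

Let's trace through this code step by step.

Initialize: num = 1
Entering loop: for i in range(1, 9):

After execution: num = 2
2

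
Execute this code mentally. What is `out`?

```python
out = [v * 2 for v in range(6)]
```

Let's trace through this code step by step.

Initialize: out = [v * 2 for v in range(6)]

After execution: out = [0, 2, 4, 6, 8, 10]
[0, 2, 4, 6, 8, 10]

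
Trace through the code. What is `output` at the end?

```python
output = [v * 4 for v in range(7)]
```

Let's trace through this code step by step.

Initialize: output = [v * 4 for v in range(7)]

After execution: output = [0, 4, 8, 12, 16, 20, 24]
[0, 4, 8, 12, 16, 20, 24]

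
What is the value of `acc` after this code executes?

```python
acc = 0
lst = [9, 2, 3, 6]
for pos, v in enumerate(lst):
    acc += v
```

Let's trace through this code step by step.

Initialize: acc = 0
Initialize: lst = [9, 2, 3, 6]
Entering loop: for pos, v in enumerate(lst):

After execution: acc = 20
20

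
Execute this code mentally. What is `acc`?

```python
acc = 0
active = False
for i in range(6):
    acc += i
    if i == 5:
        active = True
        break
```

Let's trace through this code step by step.

Initialize: acc = 0
Initialize: active = False
Entering loop: for i in range(6):

After execution: acc = 15
15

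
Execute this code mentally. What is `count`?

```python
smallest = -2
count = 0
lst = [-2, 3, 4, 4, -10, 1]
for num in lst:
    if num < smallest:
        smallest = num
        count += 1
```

Let's trace through this code step by step.

Initialize: smallest = -2
Initialize: count = 0
Initialize: lst = [-2, 3, 4, 4, -10, 1]
Entering loop: for num in lst:

After execution: count = 1
1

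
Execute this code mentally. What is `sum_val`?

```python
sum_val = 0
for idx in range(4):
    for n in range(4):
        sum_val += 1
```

Let's trace through this code step by step.

Initialize: sum_val = 0
Entering loop: for idx in range(4):

After execution: sum_val = 16
16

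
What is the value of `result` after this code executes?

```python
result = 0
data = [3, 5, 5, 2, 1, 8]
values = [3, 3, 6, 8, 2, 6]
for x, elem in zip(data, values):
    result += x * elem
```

Let's trace through this code step by step.

Initialize: result = 0
Initialize: data = [3, 5, 5, 2, 1, 8]
Initialize: values = [3, 3, 6, 8, 2, 6]
Entering loop: for x, elem in zip(data, values):

After execution: result = 120
120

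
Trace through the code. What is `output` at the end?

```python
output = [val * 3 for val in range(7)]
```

Let's trace through this code step by step.

Initialize: output = [val * 3 for val in range(7)]

After execution: output = [0, 3, 6, 9, 12, 15, 18]
[0, 3, 6, 9, 12, 15, 18]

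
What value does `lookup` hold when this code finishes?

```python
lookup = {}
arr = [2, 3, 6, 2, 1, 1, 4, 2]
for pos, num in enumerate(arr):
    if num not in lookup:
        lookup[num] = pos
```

Let's trace through this code step by step.

Initialize: lookup = {}
Initialize: arr = [2, 3, 6, 2, 1, 1, 4, 2]
Entering loop: for pos, num in enumerate(arr):

After execution: lookup = {2: 0, 3: 1, 6: 2, 1: 4, 4: 6}
{2: 0, 3: 1, 6: 2, 1: 4, 4: 6}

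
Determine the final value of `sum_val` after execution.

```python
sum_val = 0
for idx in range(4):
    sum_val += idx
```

Let's trace through this code step by step.

Initialize: sum_val = 0
Entering loop: for idx in range(4):

After execution: sum_val = 6
6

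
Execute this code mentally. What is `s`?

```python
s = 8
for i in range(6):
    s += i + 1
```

Let's trace through this code step by step.

Initialize: s = 8
Entering loop: for i in range(6):

After execution: s = 29
29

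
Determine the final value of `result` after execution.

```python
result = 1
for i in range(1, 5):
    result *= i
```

Let's trace through this code step by step.

Initialize: result = 1
Entering loop: for i in range(1, 5):

After execution: result = 24
24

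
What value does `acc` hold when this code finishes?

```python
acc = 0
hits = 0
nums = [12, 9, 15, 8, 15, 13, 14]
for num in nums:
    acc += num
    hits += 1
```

Let's trace through this code step by step.

Initialize: acc = 0
Initialize: hits = 0
Initialize: nums = [12, 9, 15, 8, 15, 13, 14]
Entering loop: for num in nums:

After execution: acc = 86
86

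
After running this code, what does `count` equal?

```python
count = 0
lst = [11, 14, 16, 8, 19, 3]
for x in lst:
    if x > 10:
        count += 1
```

Let's trace through this code step by step.

Initialize: count = 0
Initialize: lst = [11, 14, 16, 8, 19, 3]
Entering loop: for x in lst:

After execution: count = 4
4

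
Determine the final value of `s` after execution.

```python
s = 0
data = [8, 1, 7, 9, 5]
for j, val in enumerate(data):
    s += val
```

Let's trace through this code step by step.

Initialize: s = 0
Initialize: data = [8, 1, 7, 9, 5]
Entering loop: for j, val in enumerate(data):

After execution: s = 30
30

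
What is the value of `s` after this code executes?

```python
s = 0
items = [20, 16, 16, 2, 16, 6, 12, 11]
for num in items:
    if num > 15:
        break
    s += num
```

Let's trace through this code step by step.

Initialize: s = 0
Initialize: items = [20, 16, 16, 2, 16, 6, 12, 11]
Entering loop: for num in items:

After execution: s = 0
0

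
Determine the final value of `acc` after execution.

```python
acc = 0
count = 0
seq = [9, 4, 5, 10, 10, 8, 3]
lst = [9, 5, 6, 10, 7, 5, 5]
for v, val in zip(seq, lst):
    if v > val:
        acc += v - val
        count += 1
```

Let's trace through this code step by step.

Initialize: acc = 0
Initialize: count = 0
Initialize: seq = [9, 4, 5, 10, 10, 8, 3]
Initialize: lst = [9, 5, 6, 10, 7, 5, 5]
Entering loop: for v, val in zip(seq, lst):

After execution: acc = 6
6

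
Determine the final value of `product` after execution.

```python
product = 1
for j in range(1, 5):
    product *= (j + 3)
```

Let's trace through this code step by step.

Initialize: product = 1
Entering loop: for j in range(1, 5):

After execution: product = 840
840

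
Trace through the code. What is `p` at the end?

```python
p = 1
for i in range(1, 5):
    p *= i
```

Let's trace through this code step by step.

Initialize: p = 1
Entering loop: for i in range(1, 5):

After execution: p = 24
24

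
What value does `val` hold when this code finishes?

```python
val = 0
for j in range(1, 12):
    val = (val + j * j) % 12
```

Let's trace through this code step by step.

Initialize: val = 0
Entering loop: for j in range(1, 12):

After execution: val = 2
2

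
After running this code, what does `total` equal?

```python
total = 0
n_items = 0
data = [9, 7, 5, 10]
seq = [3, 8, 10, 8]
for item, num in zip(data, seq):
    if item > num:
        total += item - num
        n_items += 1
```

Let's trace through this code step by step.

Initialize: total = 0
Initialize: n_items = 0
Initialize: data = [9, 7, 5, 10]
Initialize: seq = [3, 8, 10, 8]
Entering loop: for item, num in zip(data, seq):

After execution: total = 8
8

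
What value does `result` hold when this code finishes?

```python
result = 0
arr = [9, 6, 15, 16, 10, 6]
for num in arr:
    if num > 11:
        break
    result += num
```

Let's trace through this code step by step.

Initialize: result = 0
Initialize: arr = [9, 6, 15, 16, 10, 6]
Entering loop: for num in arr:

After execution: result = 15
15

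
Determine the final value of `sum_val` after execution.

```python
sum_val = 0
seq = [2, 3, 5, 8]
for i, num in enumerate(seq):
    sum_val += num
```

Let's trace through this code step by step.

Initialize: sum_val = 0
Initialize: seq = [2, 3, 5, 8]
Entering loop: for i, num in enumerate(seq):

After execution: sum_val = 18
18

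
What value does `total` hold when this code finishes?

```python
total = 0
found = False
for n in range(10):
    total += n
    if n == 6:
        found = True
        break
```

Let's trace through this code step by step.

Initialize: total = 0
Initialize: found = False
Entering loop: for n in range(10):

After execution: total = 21
21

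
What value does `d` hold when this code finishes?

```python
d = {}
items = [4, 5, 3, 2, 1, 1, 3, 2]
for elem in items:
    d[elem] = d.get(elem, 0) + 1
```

Let's trace through this code step by step.

Initialize: d = {}
Initialize: items = [4, 5, 3, 2, 1, 1, 3, 2]
Entering loop: for elem in items:

After execution: d = {4: 1, 5: 1, 3: 2, 2: 2, 1: 2}
{4: 1, 5: 1, 3: 2, 2: 2, 1: 2}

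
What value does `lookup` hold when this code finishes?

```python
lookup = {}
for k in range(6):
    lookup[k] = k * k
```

Let's trace through this code step by step.

Initialize: lookup = {}
Entering loop: for k in range(6):

After execution: lookup = {0: 0, 1: 1, 2: 4, 3: 9, 4: 16, 5: 25}
{0: 0, 1: 1, 2: 4, 3: 9, 4: 16, 5: 25}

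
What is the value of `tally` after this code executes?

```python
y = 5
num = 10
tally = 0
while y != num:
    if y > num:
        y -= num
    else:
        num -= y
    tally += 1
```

Let's trace through this code step by step.

Initialize: y = 5
Initialize: num = 10
Initialize: tally = 0
Entering loop: while y != num:

After execution: tally = 1
1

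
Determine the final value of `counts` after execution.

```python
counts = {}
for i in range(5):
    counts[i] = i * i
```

Let's trace through this code step by step.

Initialize: counts = {}
Entering loop: for i in range(5):

After execution: counts = {0: 0, 1: 1, 2: 4, 3: 9, 4: 16}
{0: 0, 1: 1, 2: 4, 3: 9, 4: 16}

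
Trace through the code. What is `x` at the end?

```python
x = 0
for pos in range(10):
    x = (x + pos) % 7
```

Let's trace through this code step by step.

Initialize: x = 0
Entering loop: for pos in range(10):

After execution: x = 3
3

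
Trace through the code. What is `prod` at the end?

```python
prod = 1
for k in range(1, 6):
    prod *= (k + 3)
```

Let's trace through this code step by step.

Initialize: prod = 1
Entering loop: for k in range(1, 6):

After execution: prod = 6720
6720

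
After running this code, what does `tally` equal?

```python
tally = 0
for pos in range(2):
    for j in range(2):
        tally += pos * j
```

Let's trace through this code step by step.

Initialize: tally = 0
Entering loop: for pos in range(2):

After execution: tally = 1
1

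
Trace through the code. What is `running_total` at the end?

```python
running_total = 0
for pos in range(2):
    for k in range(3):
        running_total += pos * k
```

Let's trace through this code step by step.

Initialize: running_total = 0
Entering loop: for pos in range(2):

After execution: running_total = 3
3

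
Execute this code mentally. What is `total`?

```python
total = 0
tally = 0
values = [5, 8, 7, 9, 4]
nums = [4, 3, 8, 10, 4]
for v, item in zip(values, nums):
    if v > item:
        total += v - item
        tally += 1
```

Let's trace through this code step by step.

Initialize: total = 0
Initialize: tally = 0
Initialize: values = [5, 8, 7, 9, 4]
Initialize: nums = [4, 3, 8, 10, 4]
Entering loop: for v, item in zip(values, nums):

After execution: total = 6
6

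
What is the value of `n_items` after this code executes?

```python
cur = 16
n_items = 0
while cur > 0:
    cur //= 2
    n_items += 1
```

Let's trace through this code step by step.

Initialize: cur = 16
Initialize: n_items = 0
Entering loop: while cur > 0:

After execution: n_items = 5
5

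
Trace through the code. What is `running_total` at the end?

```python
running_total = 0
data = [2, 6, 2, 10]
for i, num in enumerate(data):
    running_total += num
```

Let's trace through this code step by step.

Initialize: running_total = 0
Initialize: data = [2, 6, 2, 10]
Entering loop: for i, num in enumerate(data):

After execution: running_total = 20
20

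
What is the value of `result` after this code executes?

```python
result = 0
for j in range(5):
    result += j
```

Let's trace through this code step by step.

Initialize: result = 0
Entering loop: for j in range(5):

After execution: result = 10
10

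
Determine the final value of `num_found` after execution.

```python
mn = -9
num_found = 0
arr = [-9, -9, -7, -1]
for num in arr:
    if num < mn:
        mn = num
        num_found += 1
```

Let's trace through this code step by step.

Initialize: mn = -9
Initialize: num_found = 0
Initialize: arr = [-9, -9, -7, -1]
Entering loop: for num in arr:

After execution: num_found = 0
0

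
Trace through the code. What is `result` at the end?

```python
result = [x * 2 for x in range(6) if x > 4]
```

Let's trace through this code step by step.

Initialize: result = [x * 2 for x in range(6) if x > 4]

After execution: result = [10]
[10]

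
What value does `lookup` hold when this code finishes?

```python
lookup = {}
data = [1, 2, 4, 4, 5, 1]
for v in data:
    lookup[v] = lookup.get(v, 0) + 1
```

Let's trace through this code step by step.

Initialize: lookup = {}
Initialize: data = [1, 2, 4, 4, 5, 1]
Entering loop: for v in data:

After execution: lookup = {1: 2, 2: 1, 4: 2, 5: 1}
{1: 2, 2: 1, 4: 2, 5: 1}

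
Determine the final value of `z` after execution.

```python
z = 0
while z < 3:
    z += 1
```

Let's trace through this code step by step.

Initialize: z = 0
Entering loop: while z < 3:

After execution: z = 3
3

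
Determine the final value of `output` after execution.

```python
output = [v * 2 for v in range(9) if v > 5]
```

Let's trace through this code step by step.

Initialize: output = [v * 2 for v in range(9) if v > 5]

After execution: output = [12, 14, 16]
[12, 14, 16]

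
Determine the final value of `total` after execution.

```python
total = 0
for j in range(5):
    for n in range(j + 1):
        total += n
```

Let's trace through this code step by step.

Initialize: total = 0
Entering loop: for j in range(5):

After execution: total = 20
20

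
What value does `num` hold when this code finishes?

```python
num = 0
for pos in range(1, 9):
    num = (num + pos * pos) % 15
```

Let's trace through this code step by step.

Initialize: num = 0
Entering loop: for pos in range(1, 9):

After execution: num = 9
9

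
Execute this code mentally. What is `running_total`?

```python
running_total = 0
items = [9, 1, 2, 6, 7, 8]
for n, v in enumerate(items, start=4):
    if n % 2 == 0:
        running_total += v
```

Let's trace through this code step by step.

Initialize: running_total = 0
Initialize: items = [9, 1, 2, 6, 7, 8]
Entering loop: for n, v in enumerate(items, start=4):

After execution: running_total = 18
18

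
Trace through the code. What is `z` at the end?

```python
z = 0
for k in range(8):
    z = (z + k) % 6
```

Let's trace through this code step by step.

Initialize: z = 0
Entering loop: for k in range(8):

After execution: z = 4
4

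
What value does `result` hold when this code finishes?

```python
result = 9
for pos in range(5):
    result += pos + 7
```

Let's trace through this code step by step.

Initialize: result = 9
Entering loop: for pos in range(5):

After execution: result = 54
54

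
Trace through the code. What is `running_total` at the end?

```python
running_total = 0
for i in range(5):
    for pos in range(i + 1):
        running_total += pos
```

Let's trace through this code step by step.

Initialize: running_total = 0
Entering loop: for i in range(5):

After execution: running_total = 20
20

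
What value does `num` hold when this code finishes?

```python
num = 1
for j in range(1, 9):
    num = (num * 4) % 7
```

Let's trace through this code step by step.

Initialize: num = 1
Entering loop: for j in range(1, 9):

After execution: num = 2
2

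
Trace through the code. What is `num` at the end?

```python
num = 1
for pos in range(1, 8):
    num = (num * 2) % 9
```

Let's trace through this code step by step.

Initialize: num = 1
Entering loop: for pos in range(1, 8):

After execution: num = 2
2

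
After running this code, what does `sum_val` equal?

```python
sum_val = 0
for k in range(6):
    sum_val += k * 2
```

Let's trace through this code step by step.

Initialize: sum_val = 0
Entering loop: for k in range(6):

After execution: sum_val = 30
30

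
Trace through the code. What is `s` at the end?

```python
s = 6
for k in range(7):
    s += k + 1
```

Let's trace through this code step by step.

Initialize: s = 6
Entering loop: for k in range(7):

After execution: s = 34
34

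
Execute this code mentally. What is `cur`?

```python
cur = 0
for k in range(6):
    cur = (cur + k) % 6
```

Let's trace through this code step by step.

Initialize: cur = 0
Entering loop: for k in range(6):

After execution: cur = 3
3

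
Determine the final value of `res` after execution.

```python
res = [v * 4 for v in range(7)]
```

Let's trace through this code step by step.

Initialize: res = [v * 4 for v in range(7)]

After execution: res = [0, 4, 8, 12, 16, 20, 24]
[0, 4, 8, 12, 16, 20, 24]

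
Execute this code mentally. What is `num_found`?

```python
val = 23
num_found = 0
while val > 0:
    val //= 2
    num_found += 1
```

Let's trace through this code step by step.

Initialize: val = 23
Initialize: num_found = 0
Entering loop: while val > 0:

After execution: num_found = 5
5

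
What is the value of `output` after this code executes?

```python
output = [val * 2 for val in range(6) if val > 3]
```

Let's trace through this code step by step.

Initialize: output = [val * 2 for val in range(6) if val > 3]

After execution: output = [8, 10]
[8, 10]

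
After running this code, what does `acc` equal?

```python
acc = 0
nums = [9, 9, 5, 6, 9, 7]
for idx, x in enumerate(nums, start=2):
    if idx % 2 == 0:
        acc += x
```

Let's trace through this code step by step.

Initialize: acc = 0
Initialize: nums = [9, 9, 5, 6, 9, 7]
Entering loop: for idx, x in enumerate(nums, start=2):

After execution: acc = 23
23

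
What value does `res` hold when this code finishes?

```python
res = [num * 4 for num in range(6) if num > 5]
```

Let's trace through this code step by step.

Initialize: res = [num * 4 for num in range(6) if num > 5]

After execution: res = []
[]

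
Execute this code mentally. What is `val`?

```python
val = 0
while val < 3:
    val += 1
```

Let's trace through this code step by step.

Initialize: val = 0
Entering loop: while val < 3:

After execution: val = 3
3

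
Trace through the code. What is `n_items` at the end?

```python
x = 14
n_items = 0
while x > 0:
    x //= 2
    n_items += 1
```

Let's trace through this code step by step.

Initialize: x = 14
Initialize: n_items = 0
Entering loop: while x > 0:

After execution: n_items = 4
4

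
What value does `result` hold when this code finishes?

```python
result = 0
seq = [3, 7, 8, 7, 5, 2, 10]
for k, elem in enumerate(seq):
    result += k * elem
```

Let's trace through this code step by step.

Initialize: result = 0
Initialize: seq = [3, 7, 8, 7, 5, 2, 10]
Entering loop: for k, elem in enumerate(seq):

After execution: result = 134
134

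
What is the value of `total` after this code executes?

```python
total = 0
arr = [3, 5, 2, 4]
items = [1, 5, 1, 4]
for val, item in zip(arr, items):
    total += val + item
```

Let's trace through this code step by step.

Initialize: total = 0
Initialize: arr = [3, 5, 2, 4]
Initialize: items = [1, 5, 1, 4]
Entering loop: for val, item in zip(arr, items):

After execution: total = 25
25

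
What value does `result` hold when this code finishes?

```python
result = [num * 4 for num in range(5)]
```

Let's trace through this code step by step.

Initialize: result = [num * 4 for num in range(5)]

After execution: result = [0, 4, 8, 12, 16]
[0, 4, 8, 12, 16]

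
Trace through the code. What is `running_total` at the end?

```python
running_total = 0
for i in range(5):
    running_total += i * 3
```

Let's trace through this code step by step.

Initialize: running_total = 0
Entering loop: for i in range(5):

After execution: running_total = 30
30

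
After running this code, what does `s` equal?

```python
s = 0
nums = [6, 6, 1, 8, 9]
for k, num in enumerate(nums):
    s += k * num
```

Let's trace through this code step by step.

Initialize: s = 0
Initialize: nums = [6, 6, 1, 8, 9]
Entering loop: for k, num in enumerate(nums):

After execution: s = 68
68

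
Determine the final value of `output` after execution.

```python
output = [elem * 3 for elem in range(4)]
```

Let's trace through this code step by step.

Initialize: output = [elem * 3 for elem in range(4)]

After execution: output = [0, 3, 6, 9]
[0, 3, 6, 9]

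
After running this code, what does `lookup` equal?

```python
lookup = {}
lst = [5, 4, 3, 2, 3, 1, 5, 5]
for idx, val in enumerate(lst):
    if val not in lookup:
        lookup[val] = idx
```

Let's trace through this code step by step.

Initialize: lookup = {}
Initialize: lst = [5, 4, 3, 2, 3, 1, 5, 5]
Entering loop: for idx, val in enumerate(lst):

After execution: lookup = {5: 0, 4: 1, 3: 2, 2: 3, 1: 5}
{5: 0, 4: 1, 3: 2, 2: 3, 1: 5}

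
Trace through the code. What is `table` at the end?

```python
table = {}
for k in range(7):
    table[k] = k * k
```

Let's trace through this code step by step.

Initialize: table = {}
Entering loop: for k in range(7):

After execution: table = {0: 0, 1: 1, 2: 4, 3: 9, 4: 16, 5: 25, 6: 36}
{0: 0, 1: 1, 2: 4, 3: 9, 4: 16, 5: 25, 6: 36}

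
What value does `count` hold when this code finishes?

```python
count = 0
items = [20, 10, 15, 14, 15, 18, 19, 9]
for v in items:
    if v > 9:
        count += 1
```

Let's trace through this code step by step.

Initialize: count = 0
Initialize: items = [20, 10, 15, 14, 15, 18, 19, 9]
Entering loop: for v in items:

After execution: count = 7
7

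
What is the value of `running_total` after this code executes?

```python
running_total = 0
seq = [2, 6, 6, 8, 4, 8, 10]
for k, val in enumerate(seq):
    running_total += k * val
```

Let's trace through this code step by step.

Initialize: running_total = 0
Initialize: seq = [2, 6, 6, 8, 4, 8, 10]
Entering loop: for k, val in enumerate(seq):

After execution: running_total = 158
158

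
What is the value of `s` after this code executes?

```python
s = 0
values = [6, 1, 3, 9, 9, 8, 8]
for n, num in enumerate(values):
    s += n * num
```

Let's trace through this code step by step.

Initialize: s = 0
Initialize: values = [6, 1, 3, 9, 9, 8, 8]
Entering loop: for n, num in enumerate(values):

After execution: s = 158
158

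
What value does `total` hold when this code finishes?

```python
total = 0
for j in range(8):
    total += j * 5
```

Let's trace through this code step by step.

Initialize: total = 0
Entering loop: for j in range(8):

After execution: total = 140
140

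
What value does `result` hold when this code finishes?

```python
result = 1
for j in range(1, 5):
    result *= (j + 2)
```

Let's trace through this code step by step.

Initialize: result = 1
Entering loop: for j in range(1, 5):

After execution: result = 360
360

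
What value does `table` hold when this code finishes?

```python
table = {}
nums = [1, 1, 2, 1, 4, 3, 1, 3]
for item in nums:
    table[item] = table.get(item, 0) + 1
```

Let's trace through this code step by step.

Initialize: table = {}
Initialize: nums = [1, 1, 2, 1, 4, 3, 1, 3]
Entering loop: for item in nums:

After execution: table = {1: 4, 2: 1, 4: 1, 3: 2}
{1: 4, 2: 1, 4: 1, 3: 2}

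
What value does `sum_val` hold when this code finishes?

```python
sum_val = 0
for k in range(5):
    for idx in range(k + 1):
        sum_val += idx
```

Let's trace through this code step by step.

Initialize: sum_val = 0
Entering loop: for k in range(5):

After execution: sum_val = 20
20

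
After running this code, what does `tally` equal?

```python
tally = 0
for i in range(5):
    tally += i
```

Let's trace through this code step by step.

Initialize: tally = 0
Entering loop: for i in range(5):

After execution: tally = 10
10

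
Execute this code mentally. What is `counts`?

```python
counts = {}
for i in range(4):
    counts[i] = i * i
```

Let's trace through this code step by step.

Initialize: counts = {}
Entering loop: for i in range(4):

After execution: counts = {0: 0, 1: 1, 2: 4, 3: 9}
{0: 0, 1: 1, 2: 4, 3: 9}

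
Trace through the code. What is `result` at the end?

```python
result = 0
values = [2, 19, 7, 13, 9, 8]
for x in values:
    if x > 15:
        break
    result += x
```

Let's trace through this code step by step.

Initialize: result = 0
Initialize: values = [2, 19, 7, 13, 9, 8]
Entering loop: for x in values:

After execution: result = 2
2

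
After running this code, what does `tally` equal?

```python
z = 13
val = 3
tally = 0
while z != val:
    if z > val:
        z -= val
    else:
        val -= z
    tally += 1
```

Let's trace through this code step by step.

Initialize: z = 13
Initialize: val = 3
Initialize: tally = 0
Entering loop: while z != val:

After execution: tally = 6
6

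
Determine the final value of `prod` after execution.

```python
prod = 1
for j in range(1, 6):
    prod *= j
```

Let's trace through this code step by step.

Initialize: prod = 1
Entering loop: for j in range(1, 6):

After execution: prod = 120
120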